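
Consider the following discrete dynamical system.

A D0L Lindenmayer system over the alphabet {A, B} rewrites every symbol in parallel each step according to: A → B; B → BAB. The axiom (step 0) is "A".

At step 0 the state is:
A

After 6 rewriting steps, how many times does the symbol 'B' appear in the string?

70

k=0  A
k=1  B
k=2  BAB
k=3  BABBBAB
k=4  BABBBABBABBABBBAB
k=5  BABBBABBABBABBBABBABBBABBABBBABBABBABBBAB
k=6  BABBBABBABBABBBABBABBBABBABBBABBABBABBBABBABBBABBABBABBBABBABBBABBABBABBBABBABBBABBABBBABBABBABBBAB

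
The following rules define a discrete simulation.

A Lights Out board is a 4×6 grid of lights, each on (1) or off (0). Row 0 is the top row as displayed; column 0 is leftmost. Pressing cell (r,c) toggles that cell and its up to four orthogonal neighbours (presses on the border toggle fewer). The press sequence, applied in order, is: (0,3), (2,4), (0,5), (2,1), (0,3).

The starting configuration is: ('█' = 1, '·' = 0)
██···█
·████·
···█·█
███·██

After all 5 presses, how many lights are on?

[0] ██···█
·████·
···█·█
███·██
[1] ██████
·██·█·
···█·█
███·██
[2] ██████
·██···
····█·
███··█
[3] ████··
·██··█
····█·
███··█
[4] ████··
··█··█
███·█·
█·█··█
[5] ██··█·
··██·█
███·█·
█·█··█

13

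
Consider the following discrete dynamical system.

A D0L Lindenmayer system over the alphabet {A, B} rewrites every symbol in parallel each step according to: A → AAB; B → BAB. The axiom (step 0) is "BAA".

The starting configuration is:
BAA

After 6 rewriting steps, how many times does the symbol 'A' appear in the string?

step 0: BAA
step 1: BABAABAAB
step 2: BABAABBABAABAABBABAABAABBAB
step 3: BABAABBABAABAABBABBABAABBABAABAABBABAABAABBABBABAABBABAABAABBABAABAABBABBABAABBAB
step 4: BABAABBABAABAABBABBABAABBABAABAABBABAABAABBABBABAABBABBABA…BBABAABAABBABAABAABBABBABAABBABBABAABBABAABAABBABBABAABBAB  (len 243)
step 5: BABAABBABAABAABBABBABAABBABAABAABBABAABAABBABBABAABBABBABA…BBABAABAABBABAABAABBABBABAABBABBABAABBABAABAABBABBABAABBAB  (len 729)
step 6: BABAABBABAABAABBABBABAABBABAABAABBABAABAABBABBABAABBABBABA…BBABAABAABBABAABAABBABBABAABBABBABAABBABAABAABBABBABAABBAB  (len 2187)

1094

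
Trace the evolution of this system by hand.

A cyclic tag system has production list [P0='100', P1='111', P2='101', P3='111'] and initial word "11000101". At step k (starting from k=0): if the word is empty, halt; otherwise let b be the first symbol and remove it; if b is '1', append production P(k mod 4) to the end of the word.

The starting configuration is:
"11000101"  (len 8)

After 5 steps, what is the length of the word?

[0] "11000101"  (len 8)
[1] "1000101100"  (len 10)
[2] "000101100111"  (len 12)
[3] "00101100111"  (len 11)
[4] "0101100111"  (len 10)
[5] "101100111"  (len 9)

9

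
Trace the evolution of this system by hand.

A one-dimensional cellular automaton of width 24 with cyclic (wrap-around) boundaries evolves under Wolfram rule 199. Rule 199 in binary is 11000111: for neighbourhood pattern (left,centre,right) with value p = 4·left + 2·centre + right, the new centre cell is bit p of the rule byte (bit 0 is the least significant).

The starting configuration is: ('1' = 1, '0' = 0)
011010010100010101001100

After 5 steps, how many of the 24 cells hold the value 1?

13

t=0: 011010010100010101001100
t=1: 101010110101110101010101
t=2: 101010010100110101010100
t=3: 101010110101010101010101
t=4: 101010010101010101010100
t=5: 101010110101010101010101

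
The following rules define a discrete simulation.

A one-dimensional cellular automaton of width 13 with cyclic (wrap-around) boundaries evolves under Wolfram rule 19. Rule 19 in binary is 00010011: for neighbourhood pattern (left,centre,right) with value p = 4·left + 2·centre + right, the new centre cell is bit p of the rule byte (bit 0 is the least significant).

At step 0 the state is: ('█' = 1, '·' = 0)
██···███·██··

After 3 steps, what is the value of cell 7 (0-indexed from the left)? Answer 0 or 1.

0

[0] ██···███·██··
[1] ··███······██
[2] ██···██████··
[3] ··███······██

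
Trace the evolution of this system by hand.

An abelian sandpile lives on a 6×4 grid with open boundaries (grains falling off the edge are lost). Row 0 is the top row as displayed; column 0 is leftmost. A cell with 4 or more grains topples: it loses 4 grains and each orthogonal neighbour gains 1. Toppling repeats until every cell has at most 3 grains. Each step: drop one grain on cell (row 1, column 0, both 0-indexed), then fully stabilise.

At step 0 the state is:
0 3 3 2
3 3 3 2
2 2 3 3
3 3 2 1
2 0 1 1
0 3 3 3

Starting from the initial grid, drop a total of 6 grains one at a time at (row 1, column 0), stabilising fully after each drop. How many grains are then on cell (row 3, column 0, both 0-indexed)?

step 0: 0 3 3 2
3 3 3 2
2 2 3 3
3 3 2 1
2 0 1 1
0 3 3 3
step 1: 2 1 2 0
2 3 3 1
1 2 3 1
1 2 0 3
3 1 2 1
0 3 3 3
step 2: 2 1 2 0
3 3 3 1
1 2 3 1
1 2 0 3
3 1 2 1
0 3 3 3
step 3: 3 2 3 0
1 2 1 2
3 0 1 2
1 3 1 3
3 1 2 1
0 3 3 3
step 4: 3 2 3 0
2 2 1 2
3 0 1 2
1 3 1 3
3 1 2 1
0 3 3 3
step 5: 3 2 3 0
3 2 1 2
3 0 1 2
1 3 1 3
3 1 2 1
0 3 3 3
step 6: 0 3 3 0
2 3 1 2
0 1 1 2
2 3 1 3
3 1 2 1
0 3 3 3

2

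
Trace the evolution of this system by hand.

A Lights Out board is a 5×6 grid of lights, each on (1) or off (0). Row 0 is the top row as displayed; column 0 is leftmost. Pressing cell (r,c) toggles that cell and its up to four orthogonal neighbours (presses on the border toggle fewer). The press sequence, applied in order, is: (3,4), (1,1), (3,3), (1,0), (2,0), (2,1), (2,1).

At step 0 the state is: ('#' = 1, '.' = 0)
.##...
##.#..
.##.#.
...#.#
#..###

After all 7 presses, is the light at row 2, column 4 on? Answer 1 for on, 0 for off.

0

gen 0: .##...
##.#..
.##.#.
...#.#
#..###
gen 1: .##...
##.#..
.##...
....#.
#..#.#
gen 2: ..#...
..##..
..#...
....#.
#..#.#
gen 3: ..#...
..##..
..##..
..##..
#....#
gen 4: #.#...
####..
#.##..
..##..
#....#
gen 5: #.#...
.###..
.###..
#.##..
#....#
gen 6: #.#...
..##..
#..#..
####..
#....#
gen 7: #.#...
.###..
.###..
#.##..
#....#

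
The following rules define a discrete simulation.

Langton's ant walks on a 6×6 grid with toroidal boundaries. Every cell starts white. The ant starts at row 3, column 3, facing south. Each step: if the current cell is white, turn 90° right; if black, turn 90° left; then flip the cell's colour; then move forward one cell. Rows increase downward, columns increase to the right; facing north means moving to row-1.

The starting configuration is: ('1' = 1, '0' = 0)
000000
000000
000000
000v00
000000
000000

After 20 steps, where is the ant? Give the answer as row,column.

1,5

gen 0: 000000
000000
000000
000v00
000000
000000
gen 1: 000000
000000
000000
00<100
000000
000000
gen 2: 000000
000000
00^000
001100
000000
000000
gen 3: 000000
000000
001>00
001100
000000
000000
gen 4: 000000
000000
001100
001v00
000000
000000
gen 5: 000000
000000
001100
0010>0
000000
000000
gen 6: 000000
000000
001100
001010
0000v0
000000
gen 7: 000000
000000
001100
001010
000<10
000000
gen 8: 000000
000000
001100
001^10
000110
000000
gen 9: 000000
000000
001100
0011>0
000110
000000
gen 10: 000000
000000
0011^0
001100
000110
000000
gen 11: 000000
000000
00111>
001100
000110
000000
gen 12: 000000
000000
001111
00110v
000110
000000
gen 13: 000000
000000
001111
0011<1
000110
000000
gen 14: 000000
000000
0011^1
001111
000110
000000
gen 15: 000000
000000
001<01
001111
000110
000000
gen 16: 000000
000000
001001
001v11
000110
000000
gen 17: 000000
000000
001001
0010>1
000110
000000
gen 18: 000000
000000
0010^1
001001
000110
000000
gen 19: 000000
000000
00101>
001001
000110
000000
gen 20: 000000
00000^
001010
001001
000110
000000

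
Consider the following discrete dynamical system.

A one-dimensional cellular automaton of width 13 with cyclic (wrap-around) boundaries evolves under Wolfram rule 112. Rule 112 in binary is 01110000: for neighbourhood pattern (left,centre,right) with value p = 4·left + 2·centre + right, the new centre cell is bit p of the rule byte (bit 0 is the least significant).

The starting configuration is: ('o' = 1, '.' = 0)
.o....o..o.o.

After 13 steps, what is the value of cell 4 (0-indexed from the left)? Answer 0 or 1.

0

0) .o....o..o.o.
1) ..o....o..o.o
2) o..o....o..o.
3) .o..o....o..o
4) o.o..o....o..
5) .o.o..o....o.
6) ..o.o..o....o
7) o..o.o..o....
8) .o..o.o..o...
9) ..o..o.o..o..
10) ...o..o.o..o.
11) ....o..o.o..o
12) o....o..o.o..
13) .o....o..o.o.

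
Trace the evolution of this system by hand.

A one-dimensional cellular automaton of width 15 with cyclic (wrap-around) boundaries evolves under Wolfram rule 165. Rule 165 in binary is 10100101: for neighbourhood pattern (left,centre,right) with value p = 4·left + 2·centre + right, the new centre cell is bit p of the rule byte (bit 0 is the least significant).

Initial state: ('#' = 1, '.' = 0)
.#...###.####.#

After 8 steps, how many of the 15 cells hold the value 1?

k=0  .#...###.####.#
k=1  ##.#..#.#.##.##
k=2  #.##..####..#.#
k=3  .#.....##...##.
k=4  .#.###....#....
k=5  .##.#..##.#.###
k=6  #..##....###.#.
k=7  #.....##..#.###
k=8  ..###.....##.##

7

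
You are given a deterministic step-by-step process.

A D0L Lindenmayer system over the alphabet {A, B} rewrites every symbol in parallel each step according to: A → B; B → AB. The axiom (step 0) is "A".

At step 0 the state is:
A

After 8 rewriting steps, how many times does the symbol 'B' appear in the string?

21

k=0  A
k=1  B
k=2  AB
k=3  BAB
k=4  ABBAB
k=5  BABABBAB
k=6  ABBABBABABBAB
k=7  BABABBABABBABBABABBAB
k=8  ABBABBABABBABBABABBABABBABBABABBAB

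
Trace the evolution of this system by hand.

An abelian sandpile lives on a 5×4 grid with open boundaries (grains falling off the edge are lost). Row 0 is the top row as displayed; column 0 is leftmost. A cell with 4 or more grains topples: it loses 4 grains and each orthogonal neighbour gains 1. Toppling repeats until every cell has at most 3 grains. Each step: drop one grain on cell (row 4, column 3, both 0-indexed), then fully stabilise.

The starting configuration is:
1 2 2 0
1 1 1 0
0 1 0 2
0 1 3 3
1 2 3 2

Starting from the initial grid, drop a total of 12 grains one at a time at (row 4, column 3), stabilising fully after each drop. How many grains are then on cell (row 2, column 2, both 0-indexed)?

2

step 0: 1 2 2 0
1 1 1 0
0 1 0 2
0 1 3 3
1 2 3 2
step 1: 1 2 2 0
1 1 1 0
0 1 0 2
0 1 3 3
1 2 3 3
step 2: 1 2 2 0
1 1 1 0
0 1 1 3
0 2 1 1
1 3 1 2
step 3: 1 2 2 0
1 1 1 0
0 1 1 3
0 2 1 1
1 3 1 3
step 4: 1 2 2 0
1 1 1 0
0 1 1 3
0 2 1 2
1 3 2 0
step 5: 1 2 2 0
1 1 1 0
0 1 1 3
0 2 1 2
1 3 2 1
step 6: 1 2 2 0
1 1 1 0
0 1 1 3
0 2 1 2
1 3 2 2
step 7: 1 2 2 0
1 1 1 0
0 1 1 3
0 2 1 2
1 3 2 3
step 8: 1 2 2 0
1 1 1 0
0 1 1 3
0 2 1 3
1 3 3 0
step 9: 1 2 2 0
1 1 1 0
0 1 1 3
0 2 1 3
1 3 3 1
step 10: 1 2 2 0
1 1 1 0
0 1 1 3
0 2 1 3
1 3 3 2
step 11: 1 2 2 0
1 1 1 0
0 1 1 3
0 2 1 3
1 3 3 3
step 12: 1 2 2 0
1 1 1 1
0 1 2 0
0 3 3 1
2 0 1 2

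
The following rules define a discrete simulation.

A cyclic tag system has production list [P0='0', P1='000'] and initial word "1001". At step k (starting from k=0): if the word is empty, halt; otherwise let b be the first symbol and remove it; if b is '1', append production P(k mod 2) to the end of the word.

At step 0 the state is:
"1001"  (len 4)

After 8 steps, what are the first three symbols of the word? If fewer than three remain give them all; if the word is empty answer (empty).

[0] "1001"  (len 4)
[1] "0010"  (len 4)
[2] "010"  (len 3)
[3] "10"  (len 2)
[4] "0000"  (len 4)
[5] "000"  (len 3)
[6] "00"  (len 2)
[7] "0"  (len 1)
[8] (halted — word empty)

(empty)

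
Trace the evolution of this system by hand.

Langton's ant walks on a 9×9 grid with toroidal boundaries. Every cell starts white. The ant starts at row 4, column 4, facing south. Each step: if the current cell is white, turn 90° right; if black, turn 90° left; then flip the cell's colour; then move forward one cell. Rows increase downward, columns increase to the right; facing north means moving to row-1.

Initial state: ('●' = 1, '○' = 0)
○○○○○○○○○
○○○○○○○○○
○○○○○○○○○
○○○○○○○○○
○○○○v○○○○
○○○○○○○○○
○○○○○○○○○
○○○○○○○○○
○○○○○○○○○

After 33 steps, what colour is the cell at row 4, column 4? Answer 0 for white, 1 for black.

t=0: ○○○○○○○○○
○○○○○○○○○
○○○○○○○○○
○○○○○○○○○
○○○○v○○○○
○○○○○○○○○
○○○○○○○○○
○○○○○○○○○
○○○○○○○○○
t=1: ○○○○○○○○○
○○○○○○○○○
○○○○○○○○○
○○○○○○○○○
○○○<●○○○○
○○○○○○○○○
○○○○○○○○○
○○○○○○○○○
○○○○○○○○○
t=2: ○○○○○○○○○
○○○○○○○○○
○○○○○○○○○
○○○^○○○○○
○○○●●○○○○
○○○○○○○○○
○○○○○○○○○
○○○○○○○○○
○○○○○○○○○
t=3: ○○○○○○○○○
○○○○○○○○○
○○○○○○○○○
○○○●>○○○○
○○○●●○○○○
○○○○○○○○○
○○○○○○○○○
○○○○○○○○○
○○○○○○○○○
t=4: ○○○○○○○○○
○○○○○○○○○
○○○○○○○○○
○○○●●○○○○
○○○●v○○○○
○○○○○○○○○
○○○○○○○○○
○○○○○○○○○
○○○○○○○○○
t=5: ○○○○○○○○○
○○○○○○○○○
○○○○○○○○○
○○○●●○○○○
○○○●○>○○○
○○○○○○○○○
○○○○○○○○○
○○○○○○○○○
○○○○○○○○○
t=6: ○○○○○○○○○
○○○○○○○○○
○○○○○○○○○
○○○●●○○○○
○○○●○●○○○
○○○○○v○○○
○○○○○○○○○
○○○○○○○○○
○○○○○○○○○
t=7: ○○○○○○○○○
○○○○○○○○○
○○○○○○○○○
○○○●●○○○○
○○○●○●○○○
○○○○<●○○○
○○○○○○○○○
○○○○○○○○○
○○○○○○○○○
t=8: ○○○○○○○○○
○○○○○○○○○
○○○○○○○○○
○○○●●○○○○
○○○●^●○○○
○○○○●●○○○
○○○○○○○○○
○○○○○○○○○
○○○○○○○○○
t=9: ○○○○○○○○○
○○○○○○○○○
○○○○○○○○○
○○○●●○○○○
○○○●●>○○○
○○○○●●○○○
○○○○○○○○○
○○○○○○○○○
○○○○○○○○○
t=10: ○○○○○○○○○
○○○○○○○○○
○○○○○○○○○
○○○●●^○○○
○○○●●○○○○
○○○○●●○○○
○○○○○○○○○
○○○○○○○○○
○○○○○○○○○
t=11: ○○○○○○○○○
○○○○○○○○○
○○○○○○○○○
○○○●●●>○○
○○○●●○○○○
○○○○●●○○○
○○○○○○○○○
○○○○○○○○○
○○○○○○○○○
t=12: ○○○○○○○○○
○○○○○○○○○
○○○○○○○○○
○○○●●●●○○
○○○●●○v○○
○○○○●●○○○
○○○○○○○○○
○○○○○○○○○
○○○○○○○○○
t=13: ○○○○○○○○○
○○○○○○○○○
○○○○○○○○○
○○○●●●●○○
○○○●●<●○○
○○○○●●○○○
○○○○○○○○○
○○○○○○○○○
○○○○○○○○○
t=14: ○○○○○○○○○
○○○○○○○○○
○○○○○○○○○
○○○●●^●○○
○○○●●●●○○
○○○○●●○○○
○○○○○○○○○
○○○○○○○○○
○○○○○○○○○
t=15: ○○○○○○○○○
○○○○○○○○○
○○○○○○○○○
○○○●<○●○○
○○○●●●●○○
○○○○●●○○○
○○○○○○○○○
○○○○○○○○○
○○○○○○○○○
t=16: ○○○○○○○○○
○○○○○○○○○
○○○○○○○○○
○○○●○○●○○
○○○●v●●○○
○○○○●●○○○
○○○○○○○○○
○○○○○○○○○
○○○○○○○○○
t=17: ○○○○○○○○○
○○○○○○○○○
○○○○○○○○○
○○○●○○●○○
○○○●○>●○○
○○○○●●○○○
○○○○○○○○○
○○○○○○○○○
○○○○○○○○○
t=18: ○○○○○○○○○
○○○○○○○○○
○○○○○○○○○
○○○●○^●○○
○○○●○○●○○
○○○○●●○○○
○○○○○○○○○
○○○○○○○○○
○○○○○○○○○
t=19: ○○○○○○○○○
○○○○○○○○○
○○○○○○○○○
○○○●○●>○○
○○○●○○●○○
○○○○●●○○○
○○○○○○○○○
○○○○○○○○○
○○○○○○○○○
t=20: ○○○○○○○○○
○○○○○○○○○
○○○○○○^○○
○○○●○●○○○
○○○●○○●○○
○○○○●●○○○
○○○○○○○○○
○○○○○○○○○
○○○○○○○○○
t=21: ○○○○○○○○○
○○○○○○○○○
○○○○○○●>○
○○○●○●○○○
○○○●○○●○○
○○○○●●○○○
○○○○○○○○○
○○○○○○○○○
○○○○○○○○○
t=22: ○○○○○○○○○
○○○○○○○○○
○○○○○○●●○
○○○●○●○v○
○○○●○○●○○
○○○○●●○○○
○○○○○○○○○
○○○○○○○○○
○○○○○○○○○
t=23: ○○○○○○○○○
○○○○○○○○○
○○○○○○●●○
○○○●○●<●○
○○○●○○●○○
○○○○●●○○○
○○○○○○○○○
○○○○○○○○○
○○○○○○○○○
t=24: ○○○○○○○○○
○○○○○○○○○
○○○○○○^●○
○○○●○●●●○
○○○●○○●○○
○○○○●●○○○
○○○○○○○○○
○○○○○○○○○
○○○○○○○○○
t=25: ○○○○○○○○○
○○○○○○○○○
○○○○○<○●○
○○○●○●●●○
○○○●○○●○○
○○○○●●○○○
○○○○○○○○○
○○○○○○○○○
○○○○○○○○○
t=26: ○○○○○○○○○
○○○○○^○○○
○○○○○●○●○
○○○●○●●●○
○○○●○○●○○
○○○○●●○○○
○○○○○○○○○
○○○○○○○○○
○○○○○○○○○
t=27: ○○○○○○○○○
○○○○○●>○○
○○○○○●○●○
○○○●○●●●○
○○○●○○●○○
○○○○●●○○○
○○○○○○○○○
○○○○○○○○○
○○○○○○○○○
t=28: ○○○○○○○○○
○○○○○●●○○
○○○○○●v●○
○○○●○●●●○
○○○●○○●○○
○○○○●●○○○
○○○○○○○○○
○○○○○○○○○
○○○○○○○○○
t=29: ○○○○○○○○○
○○○○○●●○○
○○○○○<●●○
○○○●○●●●○
○○○●○○●○○
○○○○●●○○○
○○○○○○○○○
○○○○○○○○○
○○○○○○○○○
t=30: ○○○○○○○○○
○○○○○●●○○
○○○○○○●●○
○○○●○v●●○
○○○●○○●○○
○○○○●●○○○
○○○○○○○○○
○○○○○○○○○
○○○○○○○○○
t=31: ○○○○○○○○○
○○○○○●●○○
○○○○○○●●○
○○○●○○>●○
○○○●○○●○○
○○○○●●○○○
○○○○○○○○○
○○○○○○○○○
○○○○○○○○○
t=32: ○○○○○○○○○
○○○○○●●○○
○○○○○○^●○
○○○●○○○●○
○○○●○○●○○
○○○○●●○○○
○○○○○○○○○
○○○○○○○○○
○○○○○○○○○
t=33: ○○○○○○○○○
○○○○○●●○○
○○○○○<○●○
○○○●○○○●○
○○○●○○●○○
○○○○●●○○○
○○○○○○○○○
○○○○○○○○○
○○○○○○○○○

0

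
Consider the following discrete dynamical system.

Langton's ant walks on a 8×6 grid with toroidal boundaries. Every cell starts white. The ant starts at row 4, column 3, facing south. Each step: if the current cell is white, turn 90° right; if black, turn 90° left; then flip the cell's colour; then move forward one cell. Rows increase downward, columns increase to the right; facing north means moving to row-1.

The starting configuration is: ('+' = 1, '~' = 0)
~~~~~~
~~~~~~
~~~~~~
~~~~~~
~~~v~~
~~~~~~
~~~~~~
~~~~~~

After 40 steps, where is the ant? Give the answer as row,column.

2,3

0) ~~~~~~
~~~~~~
~~~~~~
~~~~~~
~~~v~~
~~~~~~
~~~~~~
~~~~~~
1) ~~~~~~
~~~~~~
~~~~~~
~~~~~~
~~<+~~
~~~~~~
~~~~~~
~~~~~~
2) ~~~~~~
~~~~~~
~~~~~~
~~^~~~
~~++~~
~~~~~~
~~~~~~
~~~~~~
3) ~~~~~~
~~~~~~
~~~~~~
~~+>~~
~~++~~
~~~~~~
~~~~~~
~~~~~~
4) ~~~~~~
~~~~~~
~~~~~~
~~++~~
~~+v~~
~~~~~~
~~~~~~
~~~~~~
5) ~~~~~~
~~~~~~
~~~~~~
~~++~~
~~+~>~
~~~~~~
~~~~~~
~~~~~~
6) ~~~~~~
~~~~~~
~~~~~~
~~++~~
~~+~+~
~~~~v~
~~~~~~
~~~~~~
7) ~~~~~~
~~~~~~
~~~~~~
~~++~~
~~+~+~
~~~<+~
~~~~~~
~~~~~~
8) ~~~~~~
~~~~~~
~~~~~~
~~++~~
~~+^+~
~~~++~
~~~~~~
~~~~~~
9) ~~~~~~
~~~~~~
~~~~~~
~~++~~
~~++>~
~~~++~
~~~~~~
~~~~~~
10) ~~~~~~
~~~~~~
~~~~~~
~~++^~
~~++~~
~~~++~
~~~~~~
~~~~~~
11) ~~~~~~
~~~~~~
~~~~~~
~~+++>
~~++~~
~~~++~
~~~~~~
~~~~~~
12) ~~~~~~
~~~~~~
~~~~~~
~~++++
~~++~v
~~~++~
~~~~~~
~~~~~~
13) ~~~~~~
~~~~~~
~~~~~~
~~++++
~~++<+
~~~++~
~~~~~~
~~~~~~
14) ~~~~~~
~~~~~~
~~~~~~
~~++^+
~~++++
~~~++~
~~~~~~
~~~~~~
15) ~~~~~~
~~~~~~
~~~~~~
~~+<~+
~~++++
~~~++~
~~~~~~
~~~~~~
16) ~~~~~~
~~~~~~
~~~~~~
~~+~~+
~~+v++
~~~++~
~~~~~~
~~~~~~
17) ~~~~~~
~~~~~~
~~~~~~
~~+~~+
~~+~>+
~~~++~
~~~~~~
~~~~~~
18) ~~~~~~
~~~~~~
~~~~~~
~~+~^+
~~+~~+
~~~++~
~~~~~~
~~~~~~
19) ~~~~~~
~~~~~~
~~~~~~
~~+~+>
~~+~~+
~~~++~
~~~~~~
~~~~~~
20) ~~~~~~
~~~~~~
~~~~~^
~~+~+~
~~+~~+
~~~++~
~~~~~~
~~~~~~
21) ~~~~~~
~~~~~~
>~~~~+
~~+~+~
~~+~~+
~~~++~
~~~~~~
~~~~~~
22) ~~~~~~
~~~~~~
+~~~~+
v~+~+~
~~+~~+
~~~++~
~~~~~~
~~~~~~
23) ~~~~~~
~~~~~~
+~~~~+
+~+~+<
~~+~~+
~~~++~
~~~~~~
~~~~~~
24) ~~~~~~
~~~~~~
+~~~~^
+~+~++
~~+~~+
~~~++~
~~~~~~
~~~~~~
25) ~~~~~~
~~~~~~
+~~~<~
+~+~++
~~+~~+
~~~++~
~~~~~~
~~~~~~
26) ~~~~~~
~~~~^~
+~~~+~
+~+~++
~~+~~+
~~~++~
~~~~~~
~~~~~~
27) ~~~~~~
~~~~+>
+~~~+~
+~+~++
~~+~~+
~~~++~
~~~~~~
~~~~~~
28) ~~~~~~
~~~~++
+~~~+v
+~+~++
~~+~~+
~~~++~
~~~~~~
~~~~~~
29) ~~~~~~
~~~~++
+~~~<+
+~+~++
~~+~~+
~~~++~
~~~~~~
~~~~~~
30) ~~~~~~
~~~~++
+~~~~+
+~+~v+
~~+~~+
~~~++~
~~~~~~
~~~~~~
31) ~~~~~~
~~~~++
+~~~~+
+~+~~>
~~+~~+
~~~++~
~~~~~~
~~~~~~
32) ~~~~~~
~~~~++
+~~~~^
+~+~~~
~~+~~+
~~~++~
~~~~~~
~~~~~~
33) ~~~~~~
~~~~++
+~~~<~
+~+~~~
~~+~~+
~~~++~
~~~~~~
~~~~~~
34) ~~~~~~
~~~~^+
+~~~+~
+~+~~~
~~+~~+
~~~++~
~~~~~~
~~~~~~
35) ~~~~~~
~~~<~+
+~~~+~
+~+~~~
~~+~~+
~~~++~
~~~~~~
~~~~~~
36) ~~~^~~
~~~+~+
+~~~+~
+~+~~~
~~+~~+
~~~++~
~~~~~~
~~~~~~
37) ~~~+>~
~~~+~+
+~~~+~
+~+~~~
~~+~~+
~~~++~
~~~~~~
~~~~~~
38) ~~~++~
~~~+v+
+~~~+~
+~+~~~
~~+~~+
~~~++~
~~~~~~
~~~~~~
39) ~~~++~
~~~<++
+~~~+~
+~+~~~
~~+~~+
~~~++~
~~~~~~
~~~~~~
40) ~~~++~
~~~~++
+~~v+~
+~+~~~
~~+~~+
~~~++~
~~~~~~
~~~~~~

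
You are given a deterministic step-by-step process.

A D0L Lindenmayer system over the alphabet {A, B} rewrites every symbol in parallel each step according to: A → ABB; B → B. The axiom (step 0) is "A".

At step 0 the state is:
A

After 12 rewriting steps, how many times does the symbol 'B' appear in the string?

t=0: A
t=1: ABB
t=2: ABBBB
t=3: ABBBBBB
t=4: ABBBBBBBB
t=5: ABBBBBBBBBB
t=6: ABBBBBBBBBBBB
t=7: ABBBBBBBBBBBBBB
t=8: ABBBBBBBBBBBBBBBB
t=9: ABBBBBBBBBBBBBBBBBB
t=10: ABBBBBBBBBBBBBBBBBBBB
t=11: ABBBBBBBBBBBBBBBBBBBBBB
t=12: ABBBBBBBBBBBBBBBBBBBBBBBB

24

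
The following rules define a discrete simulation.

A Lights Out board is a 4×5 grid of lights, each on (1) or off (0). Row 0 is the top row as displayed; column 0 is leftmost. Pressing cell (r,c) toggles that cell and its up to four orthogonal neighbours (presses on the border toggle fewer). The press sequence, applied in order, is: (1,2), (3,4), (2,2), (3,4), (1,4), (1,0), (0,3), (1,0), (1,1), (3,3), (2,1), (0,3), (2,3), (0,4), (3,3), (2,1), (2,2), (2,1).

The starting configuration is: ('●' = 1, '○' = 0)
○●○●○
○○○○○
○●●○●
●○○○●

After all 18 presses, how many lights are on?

12

t=0: ○●○●○
○○○○○
○●●○●
●○○○●
t=1: ○●●●○
○●●●○
○●○○●
●○○○●
t=2: ○●●●○
○●●●○
○●○○○
●○○●○
t=3: ○●●●○
○●○●○
○○●●○
●○●●○
t=4: ○●●●○
○●○●○
○○●●●
●○●○●
t=5: ○●●●●
○●○○●
○○●●○
●○●○●
t=6: ●●●●●
●○○○●
●○●●○
●○●○●
t=7: ●●○○○
●○○●●
●○●●○
●○●○●
t=8: ○●○○○
○●○●●
○○●●○
●○●○●
t=9: ○○○○○
●○●●●
○●●●○
●○●○●
t=10: ○○○○○
●○●●●
○●●○○
●○○●○
t=11: ○○○○○
●●●●●
●○○○○
●●○●○
t=12: ○○●●●
●●●○●
●○○○○
●●○●○
t=13: ○○●●●
●●●●●
●○●●●
●●○○○
t=14: ○○●○○
●●●●○
●○●●●
●●○○○
t=15: ○○●○○
●●●●○
●○●○●
●●●●●
t=16: ○○●○○
●○●●○
○●○○●
●○●●●
t=17: ○○●○○
●○○●○
○○●●●
●○○●●
t=18: ○○●○○
●●○●○
●●○●●
●●○●●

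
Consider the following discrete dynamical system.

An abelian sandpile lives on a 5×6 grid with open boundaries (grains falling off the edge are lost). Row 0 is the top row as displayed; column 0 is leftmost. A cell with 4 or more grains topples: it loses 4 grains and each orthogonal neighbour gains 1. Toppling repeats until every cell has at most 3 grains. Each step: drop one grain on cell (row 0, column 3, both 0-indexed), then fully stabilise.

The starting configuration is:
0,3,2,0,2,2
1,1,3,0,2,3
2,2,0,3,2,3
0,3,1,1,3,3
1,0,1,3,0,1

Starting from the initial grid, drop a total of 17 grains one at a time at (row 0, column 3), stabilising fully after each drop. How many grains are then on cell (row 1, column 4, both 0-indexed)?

0

[0] 0,3,2,0,2,2
1,1,3,0,2,3
2,2,0,3,2,3
0,3,1,1,3,3
1,0,1,3,0,1
[1] 0,3,2,1,2,2
1,1,3,0,2,3
2,2,0,3,2,3
0,3,1,1,3,3
1,0,1,3,0,1
[2] 0,3,2,2,2,2
1,1,3,0,2,3
2,2,0,3,2,3
0,3,1,1,3,3
1,0,1,3,0,1
[3] 0,3,2,3,2,2
1,1,3,0,2,3
2,2,0,3,2,3
0,3,1,1,3,3
1,0,1,3,0,1
[4] 0,3,3,0,3,2
1,1,3,1,2,3
2,2,0,3,2,3
0,3,1,1,3,3
1,0,1,3,0,1
[5] 0,3,3,1,3,2
1,1,3,1,2,3
2,2,0,3,2,3
0,3,1,1,3,3
1,0,1,3,0,1
[6] 0,3,3,2,3,2
1,1,3,1,2,3
2,2,0,3,2,3
0,3,1,1,3,3
1,0,1,3,0,1
[7] 0,3,3,3,3,2
1,1,3,1,2,3
2,2,0,3,2,3
0,3,1,1,3,3
1,0,1,3,0,1
[8] 1,0,2,2,0,3
1,3,0,3,3,3
2,2,1,3,2,3
0,3,1,1,3,3
1,0,1,3,0,1
[9] 1,0,2,3,0,3
1,3,0,3,3,3
2,2,1,3,2,3
0,3,1,1,3,3
1,0,1,3,0,1
[10] 1,0,3,1,3,0
1,3,1,2,2,2
2,2,2,1,2,2
0,3,1,3,1,1
1,0,1,3,1,2
[11] 1,0,3,2,3,0
1,3,1,2,2,2
2,2,2,1,2,2
0,3,1,3,1,1
1,0,1,3,1,2
[12] 1,0,3,3,3,0
1,3,1,2,2,2
2,2,2,1,2,2
0,3,1,3,1,1
1,0,1,3,1,2
[13] 1,1,0,2,0,1
1,3,2,3,3,2
2,2,2,1,2,2
0,3,1,3,1,1
1,0,1,3,1,2
[14] 1,1,0,3,0,1
1,3,2,3,3,2
2,2,2,1,2,2
0,3,1,3,1,1
1,0,1,3,1,2
[15] 1,1,1,1,2,1
1,3,3,1,0,3
2,2,2,2,3,2
0,3,1,3,1,1
1,0,1,3,1,2
[16] 1,1,1,2,2,1
1,3,3,1,0,3
2,2,2,2,3,2
0,3,1,3,1,1
1,0,1,3,1,2
[17] 1,1,1,3,2,1
1,3,3,1,0,3
2,2,2,2,3,2
0,3,1,3,1,1
1,0,1,3,1,2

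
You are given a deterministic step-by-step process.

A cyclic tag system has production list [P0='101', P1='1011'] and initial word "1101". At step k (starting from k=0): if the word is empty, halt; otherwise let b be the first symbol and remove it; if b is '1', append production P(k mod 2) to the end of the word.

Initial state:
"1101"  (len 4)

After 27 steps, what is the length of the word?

45

gen 0: "1101"  (len 4)
gen 1: "101101"  (len 6)
gen 2: "011011011"  (len 9)
gen 3: "11011011"  (len 8)
gen 4: "10110111011"  (len 11)
gen 5: "0110111011101"  (len 13)
gen 6: "110111011101"  (len 12)
gen 7: "10111011101101"  (len 14)
gen 8: "01110111011011011"  (len 17)
gen 9: "1110111011011011"  (len 16)
gen 10: "1101110110110111011"  (len 19)
gen 11: "101110110110111011101"  (len 21)
gen 12: "011101101101110111011011"  (len 24)
gen 13: "11101101101110111011011"  (len 23)
gen 14: "11011011011101110110111011"  (len 26)
gen 15: "1011011011101110110111011101"  (len 28)
gen 16: "0110110111011101101110111011011"  (len 31)
gen 17: "110110111011101101110111011011"  (len 30)
gen 18: "101101110111011011101110110111011"  (len 33)
gen 19: "01101110111011011101110110111011101"  (len 35)
gen 20: "1101110111011011101110110111011101"  (len 34)
gen 21: "101110111011011101110110111011101101"  (len 36)
gen 22: "011101110110111011101101110111011011011"  (len 39)
gen 23: "11101110110111011101101110111011011011"  (len 38)
gen 24: "11011101101110111011011101110110110111011"  (len 41)
gen 25: "1011101101110111011011101110110110111011101"  (len 43)
gen 26: "0111011011101110110111011101101101110111011011"  (len 46)
gen 27: "111011011101110110111011101101101110111011011"  (len 45)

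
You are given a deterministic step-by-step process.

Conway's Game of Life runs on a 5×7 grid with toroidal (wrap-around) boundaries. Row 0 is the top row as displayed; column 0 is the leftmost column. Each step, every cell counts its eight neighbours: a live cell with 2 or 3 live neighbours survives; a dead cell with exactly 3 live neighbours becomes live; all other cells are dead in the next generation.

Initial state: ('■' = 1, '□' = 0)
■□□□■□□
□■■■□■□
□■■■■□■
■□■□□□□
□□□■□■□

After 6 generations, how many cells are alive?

9

gen 0: ■□□□■□□
□■■■□■□
□■■■■□■
■□■□□□□
□□□■□■□
gen 1: □■□□□■■
□□□□□■■
□□□□■■■
■□□□□■■
□■□■■□■
gen 2: □□■□□□□
□□□□□□□
□□□□■□□
□□□■□□□
□■■□■□□
gen 3: □■■■□□□
□□□□□□□
□□□□□□□
□□■■■□□
□■■□□□□
gen 4: □■□■□□□
□□■□□□□
□□□■□□□
□■■■□□□
□□□□■□□
gen 5: □□■■□□□
□□■■□□□
□■□■□□□
□□■■■□□
□■□□■□□
gen 6: □■□□■□□
□■□□■□□
□■□□□□□
□■□□■□□
□■□□■□□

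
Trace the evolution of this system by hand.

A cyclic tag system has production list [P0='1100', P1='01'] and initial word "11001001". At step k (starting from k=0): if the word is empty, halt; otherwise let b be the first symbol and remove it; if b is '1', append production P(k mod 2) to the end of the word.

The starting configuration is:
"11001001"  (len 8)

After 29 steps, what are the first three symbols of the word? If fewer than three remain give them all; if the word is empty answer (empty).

gen 0: "11001001"  (len 8)
gen 1: "10010011100"  (len 11)
gen 2: "001001110001"  (len 12)
gen 3: "01001110001"  (len 11)
gen 4: "1001110001"  (len 10)
gen 5: "0011100011100"  (len 13)
gen 6: "011100011100"  (len 12)
gen 7: "11100011100"  (len 11)
gen 8: "110001110001"  (len 12)
gen 9: "100011100011100"  (len 15)
gen 10: "0001110001110001"  (len 16)
gen 11: "001110001110001"  (len 15)
gen 12: "01110001110001"  (len 14)
gen 13: "1110001110001"  (len 13)
gen 14: "11000111000101"  (len 14)
gen 15: "10001110001011100"  (len 17)
gen 16: "000111000101110001"  (len 18)
gen 17: "00111000101110001"  (len 17)
gen 18: "0111000101110001"  (len 16)
gen 19: "111000101110001"  (len 15)
gen 20: "1100010111000101"  (len 16)
gen 21: "1000101110001011100"  (len 19)
gen 22: "00010111000101110001"  (len 20)
gen 23: "0010111000101110001"  (len 19)
gen 24: "010111000101110001"  (len 18)
gen 25: "10111000101110001"  (len 17)
gen 26: "011100010111000101"  (len 18)
gen 27: "11100010111000101"  (len 17)
gen 28: "110001011100010101"  (len 18)
gen 29: "100010111000101011100"  (len 21)

100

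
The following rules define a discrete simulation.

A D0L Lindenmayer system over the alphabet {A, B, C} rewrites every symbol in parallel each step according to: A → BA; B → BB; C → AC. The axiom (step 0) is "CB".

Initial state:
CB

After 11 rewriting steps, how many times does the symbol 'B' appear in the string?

4084

gen 0: CB
gen 1: ACBB
gen 2: BAACBBBB
gen 3: BBBABAACBBBBBBBB
gen 4: BBBBBBBABBBABAACBBBBBBBBBBBBBBBB
gen 5: BBBBBBBBBBBBBBBABBBBBBBABBBABAACBBBBBBBBBBBBBBBBBBBBBBBBBBBBBBBB
gen 6: BBBBBBBBBBBBBBBBBBBBBBBBBBBBBBBABBBBBBBBBBBBBBBABBBBBBBABB…BBBBBBBBBBBBBBBBBBBBBBBBBBBBBBBBBBBBBBBBBBBBBBBBBBBBBBBBBB  (len 128)
gen 7: BBBBBBBBBBBBBBBBBBBBBBBBBBBBBBBBBBBBBBBBBBBBBBBBBBBBBBBBBB…BBBBBBBBBBBBBBBBBBBBBBBBBBBBBBBBBBBBBBBBBBBBBBBBBBBBBBBBBB  (len 256)
gen 8: BBBBBBBBBBBBBBBBBBBBBBBBBBBBBBBBBBBBBBBBBBBBBBBBBBBBBBBBBB…BBBBBBBBBBBBBBBBBBBBBBBBBBBBBBBBBBBBBBBBBBBBBBBBBBBBBBBBBB  (len 512)
gen 9: BBBBBBBBBBBBBBBBBBBBBBBBBBBBBBBBBBBBBBBBBBBBBBBBBBBBBBBBBB…BBBBBBBBBBBBBBBBBBBBBBBBBBBBBBBBBBBBBBBBBBBBBBBBBBBBBBBBBB  (len 1024)
gen 10: BBBBBBBBBBBBBBBBBBBBBBBBBBBBBBBBBBBBBBBBBBBBBBBBBBBBBBBBBB…BBBBBBBBBBBBBBBBBBBBBBBBBBBBBBBBBBBBBBBBBBBBBBBBBBBBBBBBBB  (len 2048)
gen 11: BBBBBBBBBBBBBBBBBBBBBBBBBBBBBBBBBBBBBBBBBBBBBBBBBBBBBBBBBB…BBBBBBBBBBBBBBBBBBBBBBBBBBBBBBBBBBBBBBBBBBBBBBBBBBBBBBBBBB  (len 4096)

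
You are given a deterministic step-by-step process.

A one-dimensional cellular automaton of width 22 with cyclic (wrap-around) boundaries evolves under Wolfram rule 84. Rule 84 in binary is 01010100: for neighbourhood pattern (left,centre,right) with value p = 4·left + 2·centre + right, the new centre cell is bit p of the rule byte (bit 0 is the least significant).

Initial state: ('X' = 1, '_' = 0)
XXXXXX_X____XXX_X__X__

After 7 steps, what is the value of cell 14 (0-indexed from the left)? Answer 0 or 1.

1

[0] XXXXXX_X____XXX_X__X__
[1] _____X_XX_____X_XX_XX_
[2] _____X__XX____X__X__XX
[3] X____XX__XX___XX_XX__X
[4] XX____XX__XX___X__XX__
[5] _XX____XX__XX__XX__XX_
[6] __XX____XX__XX__XX__XX
[7] X__XX____XX__XX__XX__X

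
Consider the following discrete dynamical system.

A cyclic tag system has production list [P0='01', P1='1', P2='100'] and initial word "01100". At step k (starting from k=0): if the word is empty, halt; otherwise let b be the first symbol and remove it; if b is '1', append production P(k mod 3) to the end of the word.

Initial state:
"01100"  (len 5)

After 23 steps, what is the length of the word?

3

0) "01100"  (len 5)
1) "1100"  (len 4)
2) "1001"  (len 4)
3) "001100"  (len 6)
4) "01100"  (len 5)
5) "1100"  (len 4)
6) "100100"  (len 6)
7) "0010001"  (len 7)
8) "010001"  (len 6)
9) "10001"  (len 5)
10) "000101"  (len 6)
11) "00101"  (len 5)
12) "0101"  (len 4)
13) "101"  (len 3)
14) "011"  (len 3)
15) "11"  (len 2)
16) "101"  (len 3)
17) "011"  (len 3)
18) "11"  (len 2)
19) "101"  (len 3)
20) "011"  (len 3)
21) "11"  (len 2)
22) "101"  (len 3)
23) "011"  (len 3)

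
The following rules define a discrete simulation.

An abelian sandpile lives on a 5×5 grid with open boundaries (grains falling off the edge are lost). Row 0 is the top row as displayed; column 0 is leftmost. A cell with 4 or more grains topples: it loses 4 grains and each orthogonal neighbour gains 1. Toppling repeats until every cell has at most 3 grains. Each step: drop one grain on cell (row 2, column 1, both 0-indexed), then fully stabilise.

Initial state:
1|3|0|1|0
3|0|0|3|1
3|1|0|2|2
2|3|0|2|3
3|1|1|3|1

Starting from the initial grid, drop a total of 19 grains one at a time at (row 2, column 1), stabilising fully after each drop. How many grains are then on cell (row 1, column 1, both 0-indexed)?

k=0  1|3|0|1|0
3|0|0|3|1
3|1|0|2|2
2|3|0|2|3
3|1|1|3|1
k=1  1|3|0|1|0
3|0|0|3|1
3|2|0|2|2
2|3|0|2|3
3|1|1|3|1
k=2  1|3|0|1|0
3|0|0|3|1
3|3|0|2|2
2|3|0|2|3
3|1|1|3|1
k=3  2|3|0|1|0
0|2|0|3|1
2|2|1|2|2
1|1|1|2|3
0|3|1|3|1
k=4  2|3|0|1|0
0|2|0|3|1
2|3|1|2|2
1|1|1|2|3
0|3|1|3|1
k=5  2|3|0|1|0
0|3|0|3|1
3|0|2|2|2
1|2|1|2|3
0|3|1|3|1
k=6  2|3|0|1|0
0|3|0|3|1
3|1|2|2|2
1|2|1|2|3
0|3|1|3|1
k=7  2|3|0|1|0
0|3|0|3|1
3|2|2|2|2
1|2|1|2|3
0|3|1|3|1
k=8  2|3|0|1|0
0|3|0|3|1
3|3|2|2|2
1|2|1|2|3
0|3|1|3|1
k=9  3|0|1|1|0
2|1|1|3|1
0|2|3|2|2
2|3|1|2|3
0|3|1|3|1
k=10  3|0|1|1|0
2|1|1|3|1
0|3|3|2|2
2|3|1|2|3
0|3|1|3|1
k=11  3|0|1|1|0
2|2|2|3|1
1|2|0|3|2
3|1|3|2|3
1|0|2|3|1
k=12  3|0|1|1|0
2|2|2|3|1
1|3|0|3|2
3|1|3|2|3
1|0|2|3|1
k=13  3|0|1|1|0
2|3|2|3|1
2|0|1|3|2
3|2|3|2|3
1|0|2|3|1
k=14  3|0|1|1|0
2|3|2|3|1
2|1|1|3|2
3|2|3|2|3
1|0|2|3|1
k=15  3|0|1|1|0
2|3|2|3|1
2|2|1|3|2
3|2|3|2|3
1|0|2|3|1
k=16  3|0|1|1|0
2|3|2|3|1
2|3|1|3|2
3|2|3|2|3
1|0|2|3|1
k=17  3|1|1|1|0
3|0|3|3|1
3|1|2|3|2
3|3|3|2|3
1|0|2|3|1
k=18  3|1|1|1|0
3|0|3|3|1
3|2|2|3|2
3|3|3|2|3
1|0|2|3|1
k=19  3|1|1|1|0
3|0|3|3|1
3|3|2|3|2
3|3|3|2|3
1|0|2|3|1

0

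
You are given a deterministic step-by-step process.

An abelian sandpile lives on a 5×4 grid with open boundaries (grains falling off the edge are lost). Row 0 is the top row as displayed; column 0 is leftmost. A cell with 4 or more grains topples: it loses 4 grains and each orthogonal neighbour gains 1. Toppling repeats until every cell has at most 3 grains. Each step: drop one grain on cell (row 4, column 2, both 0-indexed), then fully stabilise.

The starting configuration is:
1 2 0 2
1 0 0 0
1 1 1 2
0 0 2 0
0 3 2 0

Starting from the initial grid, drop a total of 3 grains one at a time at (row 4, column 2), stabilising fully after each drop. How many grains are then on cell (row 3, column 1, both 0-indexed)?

[0] 1 2 0 2
1 0 0 0
1 1 1 2
0 0 2 0
0 3 2 0
[1] 1 2 0 2
1 0 0 0
1 1 1 2
0 0 2 0
0 3 3 0
[2] 1 2 0 2
1 0 0 0
1 1 1 2
0 1 3 0
1 0 1 1
[3] 1 2 0 2
1 0 0 0
1 1 1 2
0 1 3 0
1 0 2 1

1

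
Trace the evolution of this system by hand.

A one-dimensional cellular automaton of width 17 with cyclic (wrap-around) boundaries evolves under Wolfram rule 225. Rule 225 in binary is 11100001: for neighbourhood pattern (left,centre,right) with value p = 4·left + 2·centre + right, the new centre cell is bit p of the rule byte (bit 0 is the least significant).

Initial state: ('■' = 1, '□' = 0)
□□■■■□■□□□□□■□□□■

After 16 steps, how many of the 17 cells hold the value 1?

13

gen 0: □□■■■□■□□□□□■□□□■
gen 1: □□□■■■□□■■■□□□■□□
gen 2: ■■□□■■□□□■■□■□□□■
gen 3: ■■□□□■□■□□■■□□■□□
gen 4: □■□■□□■□□□□■□□□□□
gen 5: □□■□□□□□■■□□□■■■■
gen 6: □□□□■■■□□■□■□□■■■
gen 7: □■■□□■■□□□■□□□□■■
gen 8: ■□■□□□■□■□□□■■□□■
gen 9: ■■□□■□□■□□■□□■□□□
gen 10: □■□□□□□□□□□□□□□■□
gen 11: □□□■■■■■■■■■■■□□□
gen 12: ■■□□■■■■■■■■■■□■■
gen 13: ■■□□□■■■■■■■■■■□■
gen 14: ■■□■□□■■■■■■■■■■□
gen 15: □■■□□□□■■■■■■■■■■
gen 16: ■□■□■■□□■■■■■■■■■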